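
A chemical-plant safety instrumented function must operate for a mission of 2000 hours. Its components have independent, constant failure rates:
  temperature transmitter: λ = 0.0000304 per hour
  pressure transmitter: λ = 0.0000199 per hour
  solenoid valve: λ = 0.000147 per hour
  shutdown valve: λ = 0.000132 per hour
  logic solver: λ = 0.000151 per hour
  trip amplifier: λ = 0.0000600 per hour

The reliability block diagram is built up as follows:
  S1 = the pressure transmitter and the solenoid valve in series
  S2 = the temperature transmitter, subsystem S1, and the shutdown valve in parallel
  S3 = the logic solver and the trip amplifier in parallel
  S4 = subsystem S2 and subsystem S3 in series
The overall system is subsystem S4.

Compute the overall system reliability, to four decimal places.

0.9668

R(temperature transmitter) = exp(−0.0000304 × 2000) = 0.941011
R(pressure transmitter) = exp(−0.0000199 × 2000) = 0.960982
R(solenoid valve) = exp(−0.000147 × 2000) = 0.745276
R(shutdown valve) = exp(−0.000132 × 2000) = 0.767974
R(logic solver) = exp(−0.000151 × 2000) = 0.739338
R(trip amplifier) = exp(−0.0000600 × 2000) = 0.886920
Series (pressure transmitter and solenoid valve): 0.960982 × 0.745276 = 0.716197
Parallel (temperature transmitter, [0.716197], and shutdown valve): 1 − (1 − 0.941011)(1 − 0.716197)(1 − 0.767974) = 0.996116
Parallel (logic solver and trip amplifier): 1 − (1 − 0.739338)(1 − 0.886920) = 0.970524
Series ([0.996116] and [0.970524]): 0.996116 × 0.970524 = 0.9668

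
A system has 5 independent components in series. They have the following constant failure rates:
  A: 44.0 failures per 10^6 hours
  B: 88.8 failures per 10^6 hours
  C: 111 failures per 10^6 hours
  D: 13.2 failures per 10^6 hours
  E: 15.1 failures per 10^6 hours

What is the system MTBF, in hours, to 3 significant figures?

3680

Series of exponential components: λ_sys = Σ λ_i
λ_sys = 0.0000440 + 0.0000888 + 0.000111 + 0.0000132 + 0.0000151 = 2.7210e-04 /h
MTBF = 1 / λ_sys = 3680 h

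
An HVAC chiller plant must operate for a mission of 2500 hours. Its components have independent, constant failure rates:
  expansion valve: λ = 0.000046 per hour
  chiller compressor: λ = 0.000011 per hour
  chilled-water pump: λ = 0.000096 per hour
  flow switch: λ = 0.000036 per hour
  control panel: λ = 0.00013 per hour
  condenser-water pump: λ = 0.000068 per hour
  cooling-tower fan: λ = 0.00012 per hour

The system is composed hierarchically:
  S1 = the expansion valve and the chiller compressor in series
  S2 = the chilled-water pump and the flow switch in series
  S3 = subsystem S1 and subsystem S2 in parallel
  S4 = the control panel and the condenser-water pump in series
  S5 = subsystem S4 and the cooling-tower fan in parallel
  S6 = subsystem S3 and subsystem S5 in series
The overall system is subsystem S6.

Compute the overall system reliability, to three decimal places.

R(expansion valve) = exp(−0.000046 × 2500) = 0.89137
R(chiller compressor) = exp(−0.000011 × 2500) = 0.97287
R(chilled-water pump) = exp(−0.000096 × 2500) = 0.78663
R(flow switch) = exp(−0.000036 × 2500) = 0.91393
R(control panel) = exp(−0.00013 × 2500) = 0.72253
R(condenser-water pump) = exp(−0.000068 × 2500) = 0.84366
R(cooling-tower fan) = exp(−0.00012 × 2500) = 0.74082
Series (expansion valve and chiller compressor): 0.89137 × 0.97287 = 0.86719
Series (chilled-water pump and flow switch): 0.78663 × 0.91393 = 0.71892
Parallel ([0.86719] and [0.71892]): 1 − (1 − 0.86719)(1 − 0.71892) = 0.96267
Series (control panel and condenser-water pump): 0.72253 × 0.84366 = 0.60957
Parallel ([0.60957] and cooling-tower fan): 1 − (1 − 0.60957)(1 − 0.74082) = 0.89881
Series ([0.96267] and [0.89881]): 0.96267 × 0.89881 = 0.865

0.865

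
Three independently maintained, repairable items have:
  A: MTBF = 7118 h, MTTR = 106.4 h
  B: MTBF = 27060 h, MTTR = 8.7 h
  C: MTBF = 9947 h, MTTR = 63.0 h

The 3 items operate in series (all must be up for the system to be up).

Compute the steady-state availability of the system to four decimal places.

A(A) = MTBF/(MTBF+MTTR) = 7118/(7118+106.4) = 0.985272
A(B) = MTBF/(MTBF+MTTR) = 27060/(27060+8.7) = 0.999679
A(C) = MTBF/(MTBF+MTTR) = 9947/(9947+63.0) = 0.993706
Series availability: 0.985272 × 0.999679 × 0.993706 = 0.9788

0.9788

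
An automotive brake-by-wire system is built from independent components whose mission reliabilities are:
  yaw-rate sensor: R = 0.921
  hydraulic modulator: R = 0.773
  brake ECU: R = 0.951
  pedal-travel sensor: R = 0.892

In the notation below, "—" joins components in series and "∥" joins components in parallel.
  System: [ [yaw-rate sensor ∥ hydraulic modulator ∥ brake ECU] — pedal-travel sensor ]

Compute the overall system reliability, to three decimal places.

Parallel (yaw-rate sensor, hydraulic modulator, and brake ECU): 1 − (1 − 0.92100)(1 − 0.77300)(1 − 0.95100) = 0.99912
Series ([0.99912] and pedal-travel sensor): 0.99912 × 0.89200 = 0.891

0.891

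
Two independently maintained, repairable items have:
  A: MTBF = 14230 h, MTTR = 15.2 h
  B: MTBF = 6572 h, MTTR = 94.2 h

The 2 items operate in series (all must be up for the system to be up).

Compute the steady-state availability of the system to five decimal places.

A(A) = MTBF/(MTBF+MTTR) = 14230/(14230+15.2) = 0.998933
A(B) = MTBF/(MTBF+MTTR) = 6572/(6572+94.2) = 0.985869
Series availability: 0.998933 × 0.985869 = 0.98482

0.98482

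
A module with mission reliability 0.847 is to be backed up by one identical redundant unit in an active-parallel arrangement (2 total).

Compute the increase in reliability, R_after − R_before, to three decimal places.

0.130

R_before = 0.847
R_after = 1 − (1 − 0.847)^2 = 0.977
ΔR = 0.977 − 0.847 = 0.130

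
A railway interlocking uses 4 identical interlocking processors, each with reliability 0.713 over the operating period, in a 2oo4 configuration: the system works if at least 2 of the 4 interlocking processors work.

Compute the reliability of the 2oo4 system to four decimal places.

R = Σ_{i=2}^{4} C(4,i) p^i (1−p)^{4−i} with p = 0.713
C(4,2)·0.713^2·0.287^2 = 0.251243
C(4,3)·0.713^3·0.287^1 = 0.416112
C(4,4)·0.713^4·0.287^0 = 0.258439
Sum = 0.9258

0.9258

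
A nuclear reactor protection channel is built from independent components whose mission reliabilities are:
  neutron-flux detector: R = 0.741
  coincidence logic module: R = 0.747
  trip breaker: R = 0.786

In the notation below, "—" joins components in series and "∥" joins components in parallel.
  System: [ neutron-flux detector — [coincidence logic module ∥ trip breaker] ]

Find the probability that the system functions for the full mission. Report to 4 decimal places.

0.7009

Parallel (coincidence logic module and trip breaker): 1 − (1 − 0.747000)(1 − 0.786000) = 0.945858
Series (neutron-flux detector and [0.945858]): 0.741000 × 0.945858 = 0.7009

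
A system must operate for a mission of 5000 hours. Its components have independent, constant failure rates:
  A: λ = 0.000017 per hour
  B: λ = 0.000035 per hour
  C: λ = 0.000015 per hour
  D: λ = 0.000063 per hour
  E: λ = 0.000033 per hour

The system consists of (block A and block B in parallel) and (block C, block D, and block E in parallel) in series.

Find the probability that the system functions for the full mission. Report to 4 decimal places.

R(A) = exp(−0.000017 × 5000) = 0.918512
R(B) = exp(−0.000035 × 5000) = 0.839457
R(C) = exp(−0.000015 × 5000) = 0.927743
R(D) = exp(−0.000063 × 5000) = 0.729789
R(E) = exp(−0.000033 × 5000) = 0.847894
Parallel (A and B): 1 − (1 − 0.918512)(1 − 0.839457) = 0.986918
Parallel (C, D, and E): 1 − (1 − 0.927743)(1 − 0.729789)(1 − 0.847894) = 0.997030
Series ([0.986918] and [0.997030]): 0.986918 × 0.997030 = 0.9840

0.9840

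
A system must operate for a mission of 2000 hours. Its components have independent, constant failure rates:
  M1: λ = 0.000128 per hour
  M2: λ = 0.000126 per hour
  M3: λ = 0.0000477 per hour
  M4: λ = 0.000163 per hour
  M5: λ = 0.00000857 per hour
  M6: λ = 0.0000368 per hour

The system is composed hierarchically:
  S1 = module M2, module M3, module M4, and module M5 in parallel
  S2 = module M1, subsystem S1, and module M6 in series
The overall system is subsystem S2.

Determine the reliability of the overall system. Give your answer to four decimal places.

0.7191

R(M1) = exp(−0.000128 × 2000) = 0.774142
R(M2) = exp(−0.000126 × 2000) = 0.777245
R(M3) = exp(−0.0000477 × 2000) = 0.909009
R(M4) = exp(−0.000163 × 2000) = 0.721805
R(M5) = exp(−0.00000857 × 2000) = 0.983006
R(M6) = exp(−0.0000368 × 2000) = 0.929043
Parallel (M2, M3, M4, and M5): 1 − (1 − 0.777245)(1 − 0.909009)(1 − 0.721805)(1 − 0.983006) = 0.999904
Series (M1, [0.999904], and M6): 0.774142 × 0.999904 × 0.929043 = 0.7191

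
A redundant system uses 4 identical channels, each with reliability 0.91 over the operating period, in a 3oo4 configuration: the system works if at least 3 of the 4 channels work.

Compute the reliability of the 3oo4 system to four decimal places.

R = Σ_{i=3}^{4} C(4,i) p^i (1−p)^{4−i} with p = 0.91
C(4,3)·0.91^3·0.09^1 = 0.271286
C(4,4)·0.91^4·0.09^0 = 0.685750
Sum = 0.9570

0.9570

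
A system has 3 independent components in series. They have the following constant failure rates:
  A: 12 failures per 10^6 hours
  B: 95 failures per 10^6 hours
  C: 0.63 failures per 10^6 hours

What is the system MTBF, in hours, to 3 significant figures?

9290

Series of exponential components: λ_sys = Σ λ_i
λ_sys = 0.000012 + 0.000095 + 0.00000063 = 1.0763e-04 /h
MTBF = 1 / λ_sys = 9290 h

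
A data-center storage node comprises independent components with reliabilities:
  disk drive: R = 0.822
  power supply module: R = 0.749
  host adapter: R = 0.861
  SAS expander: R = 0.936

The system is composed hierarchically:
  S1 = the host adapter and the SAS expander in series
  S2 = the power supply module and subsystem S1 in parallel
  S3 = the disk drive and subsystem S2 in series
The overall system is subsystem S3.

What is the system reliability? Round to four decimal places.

0.7820

Series (host adapter and SAS expander): 0.861000 × 0.936000 = 0.805896
Parallel (power supply module and [0.805896]): 1 − (1 − 0.749000)(1 − 0.805896) = 0.951280
Series (disk drive and [0.951280]): 0.822000 × 0.951280 = 0.7820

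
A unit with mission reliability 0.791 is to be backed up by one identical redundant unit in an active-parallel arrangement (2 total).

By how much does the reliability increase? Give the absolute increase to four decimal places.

R_before = 0.791
R_after = 1 − (1 − 0.791)^2 = 0.9563
ΔR = 0.9563 − 0.791 = 0.1653

0.1653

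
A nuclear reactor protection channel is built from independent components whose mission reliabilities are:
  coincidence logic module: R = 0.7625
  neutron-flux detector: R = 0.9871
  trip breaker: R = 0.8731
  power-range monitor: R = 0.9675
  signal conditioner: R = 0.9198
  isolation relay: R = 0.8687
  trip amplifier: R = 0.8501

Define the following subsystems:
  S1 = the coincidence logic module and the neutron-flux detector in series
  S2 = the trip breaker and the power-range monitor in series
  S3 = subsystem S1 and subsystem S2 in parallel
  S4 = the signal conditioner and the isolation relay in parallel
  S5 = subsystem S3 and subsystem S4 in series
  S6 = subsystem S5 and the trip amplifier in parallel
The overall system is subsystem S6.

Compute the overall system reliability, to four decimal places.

0.9927

Series (coincidence logic module and neutron-flux detector): 0.762500 × 0.987100 = 0.752664
Series (trip breaker and power-range monitor): 0.873100 × 0.967500 = 0.844724
Parallel ([0.752664] and [0.844724]): 1 − (1 − 0.752664)(1 − 0.844724) = 0.961595
Parallel (signal conditioner and isolation relay): 1 − (1 − 0.919800)(1 − 0.868700) = 0.989470
Series ([0.961595] and [0.989470]): 0.961595 × 0.989470 = 0.951469
Parallel ([0.951469] and trip amplifier): 1 − (1 − 0.951469)(1 − 0.850100) = 0.9927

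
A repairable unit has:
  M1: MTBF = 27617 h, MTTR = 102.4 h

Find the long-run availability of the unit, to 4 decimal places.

A(M1) = MTBF/(MTBF+MTTR) = 27617/(27617+102.4) = 0.9963

0.9963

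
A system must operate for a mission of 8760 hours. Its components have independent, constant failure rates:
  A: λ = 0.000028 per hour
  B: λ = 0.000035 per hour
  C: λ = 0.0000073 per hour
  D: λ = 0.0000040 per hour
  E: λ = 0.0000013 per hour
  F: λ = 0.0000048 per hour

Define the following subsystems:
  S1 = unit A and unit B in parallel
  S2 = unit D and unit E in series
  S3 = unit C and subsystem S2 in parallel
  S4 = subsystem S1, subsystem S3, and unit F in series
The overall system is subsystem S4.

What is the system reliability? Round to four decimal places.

0.9012

R(A) = exp(−0.000028 × 8760) = 0.782485
R(B) = exp(−0.000035 × 8760) = 0.735945
R(C) = exp(−0.0000073 × 8760) = 0.938054
R(D) = exp(−0.0000040 × 8760) = 0.965567
R(E) = exp(−0.0000013 × 8760) = 0.988677
R(F) = exp(−0.0000048 × 8760) = 0.958824
Parallel (A and B): 1 − (1 − 0.782485)(1 − 0.735945) = 0.942564
Series (D and E): 0.965567 × 0.988677 = 0.954634
Parallel (C and [0.954634]): 1 − (1 − 0.938054)(1 − 0.954634) = 0.997190
Series ([0.942564], [0.997190], and F): 0.942564 × 0.997190 × 0.958824 = 0.9012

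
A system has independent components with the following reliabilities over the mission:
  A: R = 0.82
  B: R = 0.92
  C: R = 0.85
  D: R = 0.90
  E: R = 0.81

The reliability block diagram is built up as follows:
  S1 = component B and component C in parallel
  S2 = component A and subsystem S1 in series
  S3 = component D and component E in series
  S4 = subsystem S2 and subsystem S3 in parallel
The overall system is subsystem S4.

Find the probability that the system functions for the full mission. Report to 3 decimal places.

0.949

Parallel (B and C): 1 − (1 − 0.92000)(1 − 0.85000) = 0.98800
Series (A and [0.98800]): 0.82000 × 0.98800 = 0.81016
Series (D and E): 0.90000 × 0.81000 = 0.72900
Parallel ([0.81016] and [0.72900]): 1 − (1 − 0.81016)(1 − 0.72900) = 0.949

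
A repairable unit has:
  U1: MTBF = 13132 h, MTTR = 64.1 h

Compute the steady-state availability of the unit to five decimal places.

0.99514

A(U1) = MTBF/(MTBF+MTTR) = 13132/(13132+64.1) = 0.99514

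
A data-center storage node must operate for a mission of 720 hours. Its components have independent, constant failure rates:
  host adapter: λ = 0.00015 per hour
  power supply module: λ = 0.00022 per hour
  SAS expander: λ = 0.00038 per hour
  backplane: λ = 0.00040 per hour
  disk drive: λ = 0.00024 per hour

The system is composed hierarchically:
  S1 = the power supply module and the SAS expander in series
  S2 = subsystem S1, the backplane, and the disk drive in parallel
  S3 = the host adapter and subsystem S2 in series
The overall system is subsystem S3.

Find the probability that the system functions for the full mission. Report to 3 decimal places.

R(host adapter) = exp(−0.00015 × 720) = 0.89763
R(power supply module) = exp(−0.00022 × 720) = 0.85351
R(SAS expander) = exp(−0.00038 × 720) = 0.76064
R(backplane) = exp(−0.00040 × 720) = 0.74976
R(disk drive) = exp(−0.00024 × 720) = 0.84131
Series (power supply module and SAS expander): 0.85351 × 0.76064 = 0.64921
Parallel ([0.64921], backplane, and disk drive): 1 − (1 − 0.64921)(1 − 0.74976)(1 − 0.84131) = 0.98607
Series (host adapter and [0.98607]): 0.89763 × 0.98607 = 0.885

0.885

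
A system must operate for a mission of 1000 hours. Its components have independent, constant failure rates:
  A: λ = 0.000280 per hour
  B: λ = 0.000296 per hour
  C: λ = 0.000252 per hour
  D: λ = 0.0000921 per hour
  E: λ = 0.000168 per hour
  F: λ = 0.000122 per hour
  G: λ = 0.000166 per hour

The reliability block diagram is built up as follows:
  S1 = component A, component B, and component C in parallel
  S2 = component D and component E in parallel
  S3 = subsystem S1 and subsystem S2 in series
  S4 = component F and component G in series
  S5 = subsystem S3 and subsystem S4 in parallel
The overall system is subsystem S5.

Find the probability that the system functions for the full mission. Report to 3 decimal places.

R(A) = exp(−0.000280 × 1000) = 0.75578
R(B) = exp(−0.000296 × 1000) = 0.74379
R(C) = exp(−0.000252 × 1000) = 0.77724
R(D) = exp(−0.0000921 × 1000) = 0.91201
R(E) = exp(−0.000168 × 1000) = 0.84535
R(F) = exp(−0.000122 × 1000) = 0.88515
R(G) = exp(−0.000166 × 1000) = 0.84705
Parallel (A, B, and C): 1 − (1 − 0.75578)(1 − 0.74379)(1 − 0.77724) = 0.98606
Parallel (D and E): 1 − (1 − 0.91201)(1 − 0.84535) = 0.98639
Series ([0.98606] and [0.98639]): 0.98606 × 0.98639 = 0.97264
Series (F and G): 0.88515 × 0.84705 = 0.74977
Parallel ([0.97264] and [0.74977]): 1 − (1 − 0.97264)(1 − 0.74977) = 0.993

0.993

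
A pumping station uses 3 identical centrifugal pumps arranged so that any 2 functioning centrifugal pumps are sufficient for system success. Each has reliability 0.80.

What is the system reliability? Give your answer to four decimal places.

0.8960

R = Σ_{i=2}^{3} C(3,i) p^i (1−p)^{3−i} with p = 0.80
C(3,2)·0.80^2·0.20^1 = 0.384000
C(3,3)·0.80^3·0.20^0 = 0.512000
Sum = 0.8960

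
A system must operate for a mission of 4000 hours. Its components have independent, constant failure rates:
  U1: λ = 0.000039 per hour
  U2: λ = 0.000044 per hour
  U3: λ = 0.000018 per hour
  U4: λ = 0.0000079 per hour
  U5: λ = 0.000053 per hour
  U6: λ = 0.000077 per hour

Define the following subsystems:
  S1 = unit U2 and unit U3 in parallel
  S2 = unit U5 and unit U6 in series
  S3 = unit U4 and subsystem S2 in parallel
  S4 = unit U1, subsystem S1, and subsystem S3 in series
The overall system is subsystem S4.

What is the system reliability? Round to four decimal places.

R(U1) = exp(−0.000039 × 4000) = 0.855559
R(U2) = exp(−0.000044 × 4000) = 0.838618
R(U3) = exp(−0.000018 × 4000) = 0.930531
R(U4) = exp(−0.0000079 × 4000) = 0.968894
R(U5) = exp(−0.000053 × 4000) = 0.808965
R(U6) = exp(−0.000077 × 4000) = 0.734915
Parallel (U2 and U3): 1 − (1 − 0.838618)(1 − 0.930531) = 0.988789
Series (U5 and U6): 0.808965 × 0.734915 = 0.594521
Parallel (U4 and [0.594521]): 1 − (1 − 0.968894)(1 − 0.594521) = 0.987387
Series (U1, [0.988789], and [0.987387]): 0.855559 × 0.988789 × 0.987387 = 0.8353

0.8353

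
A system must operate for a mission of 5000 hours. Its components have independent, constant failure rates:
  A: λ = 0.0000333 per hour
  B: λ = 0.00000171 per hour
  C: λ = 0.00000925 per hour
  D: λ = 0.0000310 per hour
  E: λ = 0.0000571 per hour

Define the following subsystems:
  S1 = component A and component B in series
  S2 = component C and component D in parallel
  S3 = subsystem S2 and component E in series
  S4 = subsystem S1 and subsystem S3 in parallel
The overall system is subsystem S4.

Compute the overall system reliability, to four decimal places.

0.9593

R(A) = exp(−0.0000333 × 5000) = 0.846623
R(B) = exp(−0.00000171 × 5000) = 0.991486
R(C) = exp(−0.00000925 × 5000) = 0.954803
R(D) = exp(−0.0000310 × 5000) = 0.856415
R(E) = exp(−0.0000571 × 5000) = 0.751638
Series (A and B): 0.846623 × 0.991486 = 0.839415
Parallel (C and D): 1 − (1 − 0.954803)(1 − 0.856415) = 0.993510
Series ([0.993510] and E): 0.993510 × 0.751638 = 0.746760
Parallel ([0.839415] and [0.746760]): 1 − (1 − 0.839415)(1 − 0.746760) = 0.9593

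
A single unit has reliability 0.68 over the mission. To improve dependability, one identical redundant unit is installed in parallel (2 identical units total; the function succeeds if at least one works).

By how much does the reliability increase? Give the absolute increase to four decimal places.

0.2176

R_before = 0.68
R_after = 1 − (1 − 0.68)^2 = 0.8976
ΔR = 0.8976 − 0.68 = 0.2176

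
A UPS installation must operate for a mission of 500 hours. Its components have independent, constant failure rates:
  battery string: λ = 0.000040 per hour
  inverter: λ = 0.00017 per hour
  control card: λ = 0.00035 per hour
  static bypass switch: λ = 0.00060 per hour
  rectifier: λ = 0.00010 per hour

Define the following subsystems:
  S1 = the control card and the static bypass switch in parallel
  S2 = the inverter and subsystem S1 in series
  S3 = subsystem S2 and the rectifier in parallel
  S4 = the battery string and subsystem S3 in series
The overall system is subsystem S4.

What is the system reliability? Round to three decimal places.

R(battery string) = exp(−0.000040 × 500) = 0.98020
R(inverter) = exp(−0.00017 × 500) = 0.91851
R(control card) = exp(−0.00035 × 500) = 0.83946
R(static bypass switch) = exp(−0.00060 × 500) = 0.74082
R(rectifier) = exp(−0.00010 × 500) = 0.95123
Parallel (control card and static bypass switch): 1 − (1 − 0.83946)(1 − 0.74082) = 0.95839
Series (inverter and [0.95839]): 0.91851 × 0.95839 = 0.88029
Parallel ([0.88029] and rectifier): 1 − (1 − 0.88029)(1 − 0.95123) = 0.99416
Series (battery string and [0.99416]): 0.98020 × 0.99416 = 0.974

0.974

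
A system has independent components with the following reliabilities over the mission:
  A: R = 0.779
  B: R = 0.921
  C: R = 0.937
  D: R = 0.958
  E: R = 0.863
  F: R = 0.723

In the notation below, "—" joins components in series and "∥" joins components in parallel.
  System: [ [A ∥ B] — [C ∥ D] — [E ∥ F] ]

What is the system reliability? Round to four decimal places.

0.9428

Parallel (A and B): 1 − (1 − 0.779000)(1 − 0.921000) = 0.982541
Parallel (C and D): 1 − (1 − 0.937000)(1 − 0.958000) = 0.997354
Parallel (E and F): 1 − (1 − 0.863000)(1 − 0.723000) = 0.962051
Series ([0.982541], [0.997354], and [0.962051]): 0.982541 × 0.997354 × 0.962051 = 0.9428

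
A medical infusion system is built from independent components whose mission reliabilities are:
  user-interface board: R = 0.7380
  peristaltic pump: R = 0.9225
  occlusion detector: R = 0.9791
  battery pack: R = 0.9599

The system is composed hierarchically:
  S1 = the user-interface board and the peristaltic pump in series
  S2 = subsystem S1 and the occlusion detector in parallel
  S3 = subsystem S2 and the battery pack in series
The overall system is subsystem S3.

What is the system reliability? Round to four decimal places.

0.9535

Series (user-interface board and peristaltic pump): 0.738000 × 0.922500 = 0.680805
Parallel ([0.680805] and occlusion detector): 1 − (1 − 0.680805)(1 − 0.979100) = 0.993329
Series ([0.993329] and battery pack): 0.993329 × 0.959900 = 0.9535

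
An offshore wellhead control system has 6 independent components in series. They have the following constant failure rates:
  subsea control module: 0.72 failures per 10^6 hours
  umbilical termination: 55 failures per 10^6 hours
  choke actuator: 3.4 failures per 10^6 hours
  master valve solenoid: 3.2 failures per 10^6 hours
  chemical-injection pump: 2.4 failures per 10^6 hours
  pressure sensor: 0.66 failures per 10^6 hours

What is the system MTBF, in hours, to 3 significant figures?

Series of exponential components: λ_sys = Σ λ_i
λ_sys = 0.00000072 + 0.000055 + 0.0000034 + 0.0000032 + 0.0000024 + 0.00000066 = 6.5380e-05 /h
MTBF = 1 / λ_sys = 15300 h

15300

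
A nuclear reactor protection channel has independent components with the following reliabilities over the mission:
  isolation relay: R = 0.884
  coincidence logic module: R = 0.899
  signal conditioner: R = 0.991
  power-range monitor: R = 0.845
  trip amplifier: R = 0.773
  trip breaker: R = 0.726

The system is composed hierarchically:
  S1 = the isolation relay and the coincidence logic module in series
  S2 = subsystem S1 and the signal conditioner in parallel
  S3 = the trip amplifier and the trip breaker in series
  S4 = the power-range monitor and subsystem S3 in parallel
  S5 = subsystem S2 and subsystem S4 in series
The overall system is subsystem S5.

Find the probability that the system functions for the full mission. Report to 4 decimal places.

0.9303

Series (isolation relay and coincidence logic module): 0.884000 × 0.899000 = 0.794716
Parallel ([0.794716] and signal conditioner): 1 − (1 − 0.794716)(1 − 0.991000) = 0.998152
Series (trip amplifier and trip breaker): 0.773000 × 0.726000 = 0.561198
Parallel (power-range monitor and [0.561198]): 1 − (1 − 0.845000)(1 − 0.561198) = 0.931986
Series ([0.998152] and [0.931986]): 0.998152 × 0.931986 = 0.9303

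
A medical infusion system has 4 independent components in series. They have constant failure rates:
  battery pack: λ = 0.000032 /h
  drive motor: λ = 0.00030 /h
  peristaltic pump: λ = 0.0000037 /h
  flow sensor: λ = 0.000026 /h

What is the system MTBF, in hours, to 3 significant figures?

2760

Series of exponential components: λ_sys = Σ λ_i
λ_sys = 0.000032 + 0.00030 + 0.0000037 + 0.000026 = 3.6170e-04 /h
MTBF = 1 / λ_sys = 2760 h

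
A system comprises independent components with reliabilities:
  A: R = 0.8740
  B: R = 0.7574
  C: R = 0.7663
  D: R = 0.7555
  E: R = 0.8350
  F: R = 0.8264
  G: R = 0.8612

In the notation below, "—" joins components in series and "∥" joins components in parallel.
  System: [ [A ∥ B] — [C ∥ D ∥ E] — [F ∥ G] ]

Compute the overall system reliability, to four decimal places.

0.9372

Parallel (A and B): 1 − (1 − 0.874000)(1 − 0.757400) = 0.969432
Parallel (C, D, and E): 1 − (1 − 0.766300)(1 − 0.755500)(1 − 0.835000) = 0.990572
Parallel (F and G): 1 − (1 − 0.826400)(1 − 0.861200) = 0.975904
Series ([0.969432], [0.990572], and [0.975904]): 0.969432 × 0.990572 × 0.975904 = 0.9372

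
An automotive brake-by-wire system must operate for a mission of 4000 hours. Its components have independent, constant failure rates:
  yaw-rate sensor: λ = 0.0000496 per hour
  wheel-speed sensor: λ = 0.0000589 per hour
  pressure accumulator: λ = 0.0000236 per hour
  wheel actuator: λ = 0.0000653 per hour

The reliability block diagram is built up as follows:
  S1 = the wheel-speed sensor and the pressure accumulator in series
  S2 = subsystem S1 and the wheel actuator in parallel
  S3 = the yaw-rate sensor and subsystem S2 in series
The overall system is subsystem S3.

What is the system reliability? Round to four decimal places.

R(yaw-rate sensor) = exp(−0.0000496 × 4000) = 0.820042
R(wheel-speed sensor) = exp(−0.0000589 × 4000) = 0.790097
R(pressure accumulator) = exp(−0.0000236 × 4000) = 0.909919
R(wheel actuator) = exp(−0.0000653 × 4000) = 0.770127
Series (wheel-speed sensor and pressure accumulator): 0.790097 × 0.909919 = 0.718924
Parallel ([0.718924] and wheel actuator): 1 − (1 − 0.718924)(1 − 0.770127) = 0.935388
Series (yaw-rate sensor and [0.935388]): 0.820042 × 0.935388 = 0.7671

0.7671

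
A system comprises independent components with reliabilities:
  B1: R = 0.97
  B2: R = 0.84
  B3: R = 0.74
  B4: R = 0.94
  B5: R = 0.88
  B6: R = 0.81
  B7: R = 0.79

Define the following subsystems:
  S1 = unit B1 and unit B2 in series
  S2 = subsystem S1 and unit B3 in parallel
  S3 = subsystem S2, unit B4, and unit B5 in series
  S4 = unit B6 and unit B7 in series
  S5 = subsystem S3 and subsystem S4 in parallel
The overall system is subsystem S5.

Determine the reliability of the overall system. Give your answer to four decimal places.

Series (B1 and B2): 0.970000 × 0.840000 = 0.814800
Parallel ([0.814800] and B3): 1 − (1 − 0.814800)(1 − 0.740000) = 0.951848
Series ([0.951848], B4, and B5): 0.951848 × 0.940000 × 0.880000 = 0.787369
Series (B6 and B7): 0.810000 × 0.790000 = 0.639900
Parallel ([0.787369] and [0.639900]): 1 − (1 − 0.787369)(1 − 0.639900) = 0.9234

0.9234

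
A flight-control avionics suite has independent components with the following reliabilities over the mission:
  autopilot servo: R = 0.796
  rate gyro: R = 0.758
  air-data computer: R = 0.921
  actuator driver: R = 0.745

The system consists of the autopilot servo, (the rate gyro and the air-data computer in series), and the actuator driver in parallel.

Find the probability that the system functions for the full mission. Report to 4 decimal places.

0.9843

Series (rate gyro and air-data computer): 0.758000 × 0.921000 = 0.698118
Parallel (autopilot servo, [0.698118], and actuator driver): 1 − (1 − 0.796000)(1 − 0.698118)(1 − 0.745000) = 0.9843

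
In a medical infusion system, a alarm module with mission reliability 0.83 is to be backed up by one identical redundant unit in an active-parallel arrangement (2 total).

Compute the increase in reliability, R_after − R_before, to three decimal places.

0.141

R_before = 0.83
R_after = 1 − (1 − 0.83)^2 = 0.971
ΔR = 0.971 − 0.83 = 0.141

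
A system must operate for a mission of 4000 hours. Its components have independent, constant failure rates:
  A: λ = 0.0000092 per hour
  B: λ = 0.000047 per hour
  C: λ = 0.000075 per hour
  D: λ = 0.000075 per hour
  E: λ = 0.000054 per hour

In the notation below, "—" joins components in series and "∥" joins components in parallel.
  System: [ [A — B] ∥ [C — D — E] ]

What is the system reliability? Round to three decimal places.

R(A) = exp(−0.0000092 × 4000) = 0.96387
R(B) = exp(−0.000047 × 4000) = 0.82861
R(C) = exp(−0.000075 × 4000) = 0.74082
R(D) = exp(−0.000075 × 4000) = 0.74082
R(E) = exp(−0.000054 × 4000) = 0.80574
Series (A and B): 0.96387 × 0.82861 = 0.79867
Series (C, D, and E): 0.74082 × 0.74082 × 0.80574 = 0.44220
Parallel ([0.79867] and [0.44220]): 1 − (1 − 0.79867)(1 − 0.44220) = 0.888

0.888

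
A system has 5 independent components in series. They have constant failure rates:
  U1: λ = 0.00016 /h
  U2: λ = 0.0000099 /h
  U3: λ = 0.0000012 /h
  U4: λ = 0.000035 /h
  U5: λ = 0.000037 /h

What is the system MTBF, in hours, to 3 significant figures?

Series of exponential components: λ_sys = Σ λ_i
λ_sys = 0.00016 + 0.0000099 + 0.0000012 + 0.000035 + 0.000037 = 2.4310e-04 /h
MTBF = 1 / λ_sys = 4110 h

4110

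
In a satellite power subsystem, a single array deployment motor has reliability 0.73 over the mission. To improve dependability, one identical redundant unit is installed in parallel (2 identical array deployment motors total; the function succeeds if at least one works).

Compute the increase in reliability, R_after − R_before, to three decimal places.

R_before = 0.73
R_after = 1 − (1 − 0.73)^2 = 0.927
ΔR = 0.927 − 0.73 = 0.197

0.197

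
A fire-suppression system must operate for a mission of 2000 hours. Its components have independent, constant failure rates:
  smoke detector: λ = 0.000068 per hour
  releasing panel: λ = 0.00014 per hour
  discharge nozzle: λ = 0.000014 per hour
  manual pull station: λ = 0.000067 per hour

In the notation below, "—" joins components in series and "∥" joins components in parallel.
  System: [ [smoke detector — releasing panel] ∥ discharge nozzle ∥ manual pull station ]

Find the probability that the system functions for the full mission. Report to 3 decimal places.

0.999

R(smoke detector) = exp(−0.000068 × 2000) = 0.87284
R(releasing panel) = exp(−0.00014 × 2000) = 0.75578
R(discharge nozzle) = exp(−0.000014 × 2000) = 0.97239
R(manual pull station) = exp(−0.000067 × 2000) = 0.87459
Series (smoke detector and releasing panel): 0.87284 × 0.75578 = 0.65968
Parallel ([0.65968], discharge nozzle, and manual pull station): 1 − (1 − 0.65968)(1 − 0.97239)(1 − 0.87459) = 0.999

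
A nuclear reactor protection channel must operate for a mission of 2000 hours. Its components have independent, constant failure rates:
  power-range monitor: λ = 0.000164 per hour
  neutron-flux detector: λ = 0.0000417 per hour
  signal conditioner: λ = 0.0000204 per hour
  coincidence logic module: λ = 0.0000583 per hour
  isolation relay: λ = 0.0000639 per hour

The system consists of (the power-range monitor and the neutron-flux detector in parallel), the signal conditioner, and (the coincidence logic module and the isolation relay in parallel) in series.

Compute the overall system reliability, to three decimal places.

0.926

R(power-range monitor) = exp(−0.000164 × 2000) = 0.72036
R(neutron-flux detector) = exp(−0.0000417 × 2000) = 0.91998
R(signal conditioner) = exp(−0.0000204 × 2000) = 0.96002
R(coincidence logic module) = exp(−0.0000583 × 2000) = 0.88994
R(isolation relay) = exp(−0.0000639 × 2000) = 0.88003
Parallel (power-range monitor and neutron-flux detector): 1 − (1 − 0.72036)(1 − 0.91998) = 0.97762
Parallel (coincidence logic module and isolation relay): 1 − (1 − 0.88994)(1 − 0.88003) = 0.98680
Series ([0.97762], signal conditioner, and [0.98680]): 0.97762 × 0.96002 × 0.98680 = 0.926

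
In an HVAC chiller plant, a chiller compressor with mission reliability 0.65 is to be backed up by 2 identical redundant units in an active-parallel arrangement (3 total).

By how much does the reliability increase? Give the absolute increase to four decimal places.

R_before = 0.65
R_after = 1 − (1 − 0.65)^3 = 0.9571
ΔR = 0.9571 − 0.65 = 0.3071

0.3071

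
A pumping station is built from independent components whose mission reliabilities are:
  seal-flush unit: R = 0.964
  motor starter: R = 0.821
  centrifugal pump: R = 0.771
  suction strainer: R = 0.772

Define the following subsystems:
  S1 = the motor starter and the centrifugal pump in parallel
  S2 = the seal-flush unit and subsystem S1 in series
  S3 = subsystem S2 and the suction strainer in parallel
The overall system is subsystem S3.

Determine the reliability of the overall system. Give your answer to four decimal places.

Parallel (motor starter and centrifugal pump): 1 − (1 − 0.821000)(1 − 0.771000) = 0.959009
Series (seal-flush unit and [0.959009]): 0.964000 × 0.959009 = 0.924485
Parallel ([0.924485] and suction strainer): 1 − (1 − 0.924485)(1 − 0.772000) = 0.9828

0.9828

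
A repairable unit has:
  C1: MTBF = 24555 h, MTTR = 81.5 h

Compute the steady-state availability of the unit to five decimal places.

A(C1) = MTBF/(MTBF+MTTR) = 24555/(24555+81.5) = 0.99669

0.99669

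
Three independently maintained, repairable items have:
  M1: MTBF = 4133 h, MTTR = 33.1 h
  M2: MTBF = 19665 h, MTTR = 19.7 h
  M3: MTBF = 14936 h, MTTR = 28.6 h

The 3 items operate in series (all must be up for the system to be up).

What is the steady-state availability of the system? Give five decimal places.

A(M1) = MTBF/(MTBF+MTTR) = 4133/(4133+33.1) = 0.992055
A(M2) = MTBF/(MTBF+MTTR) = 19665/(19665+19.7) = 0.998999
A(M3) = MTBF/(MTBF+MTTR) = 14936/(14936+28.6) = 0.998089
Series availability: 0.992055 × 0.998999 × 0.998089 = 0.98917

0.98917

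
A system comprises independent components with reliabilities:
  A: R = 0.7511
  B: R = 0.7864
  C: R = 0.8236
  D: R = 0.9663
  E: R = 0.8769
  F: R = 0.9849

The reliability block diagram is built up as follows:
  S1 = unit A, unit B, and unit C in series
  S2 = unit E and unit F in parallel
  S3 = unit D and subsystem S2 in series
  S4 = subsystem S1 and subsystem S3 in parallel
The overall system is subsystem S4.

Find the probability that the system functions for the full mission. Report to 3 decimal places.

0.982

Series (A, B, and C): 0.75110 × 0.78640 × 0.82360 = 0.48647
Parallel (E and F): 1 − (1 − 0.87690)(1 − 0.98490) = 0.99814
Series (D and [0.99814]): 0.96630 × 0.99814 = 0.96450
Parallel ([0.48647] and [0.96450]): 1 − (1 − 0.48647)(1 − 0.96450) = 0.982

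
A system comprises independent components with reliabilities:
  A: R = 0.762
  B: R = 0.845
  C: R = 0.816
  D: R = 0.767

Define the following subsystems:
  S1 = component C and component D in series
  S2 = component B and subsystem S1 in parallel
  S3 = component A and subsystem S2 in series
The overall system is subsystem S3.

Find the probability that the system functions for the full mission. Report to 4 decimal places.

0.7178

Series (C and D): 0.816000 × 0.767000 = 0.625872
Parallel (B and [0.625872]): 1 − (1 − 0.845000)(1 − 0.625872) = 0.942010
Series (A and [0.942010]): 0.762000 × 0.942010 = 0.7178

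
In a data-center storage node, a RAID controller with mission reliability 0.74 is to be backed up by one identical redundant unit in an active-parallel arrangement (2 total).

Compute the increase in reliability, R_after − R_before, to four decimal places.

R_before = 0.74
R_after = 1 − (1 − 0.74)^2 = 0.9324
ΔR = 0.9324 − 0.74 = 0.1924

0.1924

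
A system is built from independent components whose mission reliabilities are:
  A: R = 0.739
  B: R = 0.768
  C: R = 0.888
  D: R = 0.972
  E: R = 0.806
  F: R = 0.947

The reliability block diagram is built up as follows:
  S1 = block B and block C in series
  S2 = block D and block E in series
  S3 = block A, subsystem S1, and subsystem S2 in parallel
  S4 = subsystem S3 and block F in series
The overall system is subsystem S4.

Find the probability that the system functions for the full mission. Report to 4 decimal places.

0.9300

Series (B and C): 0.768000 × 0.888000 = 0.681984
Series (D and E): 0.972000 × 0.806000 = 0.783432
Parallel (A, [0.681984], and [0.783432]): 1 − (1 − 0.739000)(1 − 0.681984)(1 − 0.783432) = 0.982024
Series ([0.982024] and F): 0.982024 × 0.947000 = 0.9300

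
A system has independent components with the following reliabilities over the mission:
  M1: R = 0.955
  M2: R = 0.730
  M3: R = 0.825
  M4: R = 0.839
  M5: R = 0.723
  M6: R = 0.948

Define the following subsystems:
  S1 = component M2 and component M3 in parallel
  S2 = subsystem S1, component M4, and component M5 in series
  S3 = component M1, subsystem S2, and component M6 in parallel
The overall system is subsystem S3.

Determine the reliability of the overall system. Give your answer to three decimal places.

0.999

Parallel (M2 and M3): 1 − (1 − 0.73000)(1 − 0.82500) = 0.95275
Series ([0.95275], M4, and M5): 0.95275 × 0.83900 × 0.72300 = 0.57794
Parallel (M1, [0.57794], and M6): 1 − (1 − 0.95500)(1 − 0.57794)(1 − 0.94800) = 0.999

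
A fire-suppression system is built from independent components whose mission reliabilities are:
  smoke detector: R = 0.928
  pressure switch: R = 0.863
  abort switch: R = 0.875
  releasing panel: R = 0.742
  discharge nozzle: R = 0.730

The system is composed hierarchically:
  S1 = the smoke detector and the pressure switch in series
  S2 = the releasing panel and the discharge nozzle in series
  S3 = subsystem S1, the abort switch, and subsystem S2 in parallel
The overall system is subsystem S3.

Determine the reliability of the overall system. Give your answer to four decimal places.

0.9886

Series (smoke detector and pressure switch): 0.928000 × 0.863000 = 0.800864
Series (releasing panel and discharge nozzle): 0.742000 × 0.730000 = 0.541660
Parallel ([0.800864], abort switch, and [0.541660]): 1 − (1 − 0.800864)(1 − 0.875000)(1 − 0.541660) = 0.9886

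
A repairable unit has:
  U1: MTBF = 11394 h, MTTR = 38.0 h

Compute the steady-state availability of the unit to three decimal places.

A(U1) = MTBF/(MTBF+MTTR) = 11394/(11394+38.0) = 0.997

0.997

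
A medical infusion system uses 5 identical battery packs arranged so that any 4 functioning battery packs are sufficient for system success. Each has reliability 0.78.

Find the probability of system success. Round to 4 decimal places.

R = Σ_{i=4}^{5} C(5,i) p^i (1−p)^{5−i} with p = 0.78
C(5,4)·0.78^4·0.22^1 = 0.407166
C(5,5)·0.78^5·0.22^0 = 0.288717
Sum = 0.6959

0.6959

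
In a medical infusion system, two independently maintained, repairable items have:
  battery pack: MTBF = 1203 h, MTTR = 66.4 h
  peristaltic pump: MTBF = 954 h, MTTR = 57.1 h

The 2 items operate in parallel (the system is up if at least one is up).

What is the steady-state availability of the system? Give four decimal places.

A(battery pack) = MTBF/(MTBF+MTTR) = 1203/(1203+66.4) = 0.947692
A(peristaltic pump) = MTBF/(MTBF+MTTR) = 954/(954+57.1) = 0.943527
Parallel availability: 1 − (1 − 0.947692)(1 − 0.943527) = 0.9970

0.9970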